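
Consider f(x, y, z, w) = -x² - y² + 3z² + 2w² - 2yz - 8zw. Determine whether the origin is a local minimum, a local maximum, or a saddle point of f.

saddle point

The Hessian at the origin is H = [[-2, 0, 0, 0], [0, -2, -2, 0], [0, -2, 6, -8], [0, 0, -8, 4]].
Row-reducing H symmetrically gives the diagonal entries -2, -2, 8, -4.
That gives 1 positive, 3 negative pivots.
H is indefinite, so the origin is a saddle point.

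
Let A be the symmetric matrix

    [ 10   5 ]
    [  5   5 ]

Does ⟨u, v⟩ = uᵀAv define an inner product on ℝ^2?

yes

Leading principal minors: Δ_1 = 10, Δ_2 = 25.
All leading principal minors are positive, so by Sylvester's criterion Q is positive definite.
⟨·,·⟩ is an inner product exactly when A is positive definite.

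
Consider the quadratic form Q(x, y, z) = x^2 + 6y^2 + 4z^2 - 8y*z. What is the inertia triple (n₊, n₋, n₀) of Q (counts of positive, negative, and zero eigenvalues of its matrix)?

(3, 0, 0)

The symmetric matrix is A = [[1, 0, 0], [0, 6, -4], [0, -4, 4]].
Applying the same elementary operations to the rows and columns of A produces a congruent diagonal matrix with entries 1, 6, 4/3.
Counting signs: 3 positive.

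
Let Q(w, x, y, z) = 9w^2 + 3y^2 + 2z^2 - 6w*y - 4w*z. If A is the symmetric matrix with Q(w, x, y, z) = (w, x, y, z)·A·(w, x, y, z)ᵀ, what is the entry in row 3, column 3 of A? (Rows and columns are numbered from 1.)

3

The coefficient of y^2 in Q is 3, and that is exactly A[3,3].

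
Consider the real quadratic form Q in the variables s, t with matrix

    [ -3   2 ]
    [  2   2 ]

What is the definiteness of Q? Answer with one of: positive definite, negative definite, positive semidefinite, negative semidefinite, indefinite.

indefinite

Symmetric row and column elimination reduces A to a congruent diagonal form with pivots -3, 10/3.
So there are 1 positive, 1 negative pivots.
Hence Q is indefinite.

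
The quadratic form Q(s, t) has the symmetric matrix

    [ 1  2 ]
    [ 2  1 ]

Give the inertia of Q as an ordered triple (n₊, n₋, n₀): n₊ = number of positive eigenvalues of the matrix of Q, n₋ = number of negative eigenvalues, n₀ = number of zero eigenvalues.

Applying the same elementary operations to the rows and columns of A produces a congruent diagonal matrix with entries 1, -3.
That gives 1 positive, 1 negative pivots.

(1, 1, 0)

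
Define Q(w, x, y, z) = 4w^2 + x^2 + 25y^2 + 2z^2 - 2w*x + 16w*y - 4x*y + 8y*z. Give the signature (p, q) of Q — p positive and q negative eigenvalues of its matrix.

(4, 0)

The symmetric matrix is A = [[4, -1, 8, 0], [-1, 1, -2, 0], [8, -2, 25, 4], [0, 0, 4, 2]].
An LDLᵀ factorisation of A has diagonal entries 4, 3/4, 9, 2/9.
That gives 4 positive pivots.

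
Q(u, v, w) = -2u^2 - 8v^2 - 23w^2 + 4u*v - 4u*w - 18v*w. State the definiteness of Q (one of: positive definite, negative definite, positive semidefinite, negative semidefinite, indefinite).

The symmetric matrix of Q is A = [[-2, 2, -2], [2, -8, -9], [-2, -9, -23]].
Leading principal minors: Δ_1 = -2, Δ_2 = 12, Δ_3 = -10.
The signs alternate starting with Δ_1 < 0, so by Sylvester's criterion Q is negative definite.

negative definite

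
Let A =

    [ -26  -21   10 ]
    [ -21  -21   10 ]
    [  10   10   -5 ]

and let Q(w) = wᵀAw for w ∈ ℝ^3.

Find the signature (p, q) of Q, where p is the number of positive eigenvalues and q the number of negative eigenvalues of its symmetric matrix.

Applying the same elementary operations to the rows and columns of A produces a congruent diagonal matrix with entries -26, -105/26, -5/21.
That gives 3 negative pivots.

(0, 3)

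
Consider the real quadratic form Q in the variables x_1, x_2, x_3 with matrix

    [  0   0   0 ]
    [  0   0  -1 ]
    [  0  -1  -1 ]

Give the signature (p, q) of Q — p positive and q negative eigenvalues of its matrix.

By Sylvester's law of inertia any congruent diagonalization of A has 1 positive, 1 negative and 1 zero entries.

(1, 1)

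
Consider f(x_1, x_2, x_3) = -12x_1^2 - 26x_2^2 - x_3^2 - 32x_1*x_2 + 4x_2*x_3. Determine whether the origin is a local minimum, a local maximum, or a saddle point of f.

local maximum

The Hessian at the origin is H = [[-24, -32, 0], [-32, -52, 4], [0, 4, -2]].
Row-reducing H symmetrically gives the diagonal entries -24, -28/3, -2/7.
That gives 3 negative pivots.
H is negative definite, so the origin is a strict local maximum.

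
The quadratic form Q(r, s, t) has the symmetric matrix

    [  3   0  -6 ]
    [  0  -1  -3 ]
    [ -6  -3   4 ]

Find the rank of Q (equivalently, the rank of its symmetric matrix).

Congruent diagonalization of A (simultaneous row and column reduction) yields pivots 3, -1, 1.
That gives 2 positive, 1 negative pivots.
The rank is the number of nonzero pivots: 3.

3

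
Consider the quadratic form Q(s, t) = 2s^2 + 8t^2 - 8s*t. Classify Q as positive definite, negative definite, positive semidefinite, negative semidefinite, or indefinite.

The associated matrix is A = [[2, -4], [-4, 8]].
Congruent diagonalization of A (simultaneous row and column reduction) yields pivots 2, 0.
That gives 1 positive, 1 zero pivots.
Hence Q is positive semidefinite.

positive semidefinite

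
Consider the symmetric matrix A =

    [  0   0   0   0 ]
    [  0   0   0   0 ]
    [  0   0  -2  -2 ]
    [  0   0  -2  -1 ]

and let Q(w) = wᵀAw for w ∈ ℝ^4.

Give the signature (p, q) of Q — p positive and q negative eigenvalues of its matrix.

Row-reducing A symmetrically gives the diagonal entries 0, 0, -2, 1.
Counting signs: 1 positive, 1 negative, 2 zero.

(1, 1)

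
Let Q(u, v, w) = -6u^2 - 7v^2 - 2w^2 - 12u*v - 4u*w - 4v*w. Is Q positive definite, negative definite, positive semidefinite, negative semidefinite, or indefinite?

negative definite

The associated matrix is A = [[-6, -6, -2], [-6, -7, -2], [-2, -2, -2]].
Congruent diagonalization of A (simultaneous row and column reduction) yields pivots -6, -1, -4/3.
So there are 3 negative pivots.
Hence Q is negative definite.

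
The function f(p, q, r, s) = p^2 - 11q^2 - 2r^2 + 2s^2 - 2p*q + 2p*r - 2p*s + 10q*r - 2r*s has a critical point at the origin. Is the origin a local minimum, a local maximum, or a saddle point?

saddle point

The Hessian at the origin is H = [[2, -2, 2, -2], [-2, -22, 10, 0], [2, 10, -4, -2], [-2, 0, -2, 4]].
H is indefinite, so the origin is a saddle point.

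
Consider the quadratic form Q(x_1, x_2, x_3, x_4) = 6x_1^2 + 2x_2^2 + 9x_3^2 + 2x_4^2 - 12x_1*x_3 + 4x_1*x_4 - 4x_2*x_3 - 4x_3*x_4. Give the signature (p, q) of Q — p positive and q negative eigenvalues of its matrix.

Write A = [[6, 0, -6, 2], [0, 2, -2, 0], [-6, -2, 9, -2], [2, 0, -2, 2]].
Row-reducing A symmetrically gives the diagonal entries 6, 2, 1, 4/3.
So there are 4 positive pivots.

(4, 0)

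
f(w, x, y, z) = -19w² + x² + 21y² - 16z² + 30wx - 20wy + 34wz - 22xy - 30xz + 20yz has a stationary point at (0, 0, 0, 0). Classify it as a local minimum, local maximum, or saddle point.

saddle point

The Hessian at the origin is H = [[-38, 30, -20, 34], [30, 2, -22, -30], [-20, -22, 42, 20], [34, -30, 20, -32]].
Row-reducing H symmetrically gives the diagonal entries -38, 488/19, -375/122, 2/15.
So there are 2 positive, 2 negative pivots.
H is indefinite, so the origin is a saddle point.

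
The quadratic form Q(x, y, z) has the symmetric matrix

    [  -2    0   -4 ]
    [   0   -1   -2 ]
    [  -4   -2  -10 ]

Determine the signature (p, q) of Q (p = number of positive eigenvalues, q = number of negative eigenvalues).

(1, 2)

Applying the same elementary operations to the rows and columns of A produces a congruent diagonal matrix with entries -2, -1, 2.
That gives 1 positive, 2 negative pivots.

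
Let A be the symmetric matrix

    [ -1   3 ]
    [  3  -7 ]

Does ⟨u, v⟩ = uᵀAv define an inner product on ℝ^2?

no

An LDLᵀ factorisation of A has diagonal entries -1, 2.
Counting signs: 1 positive, 1 negative.
Hence Q is indefinite.
⟨·,·⟩ is an inner product exactly when A is positive definite.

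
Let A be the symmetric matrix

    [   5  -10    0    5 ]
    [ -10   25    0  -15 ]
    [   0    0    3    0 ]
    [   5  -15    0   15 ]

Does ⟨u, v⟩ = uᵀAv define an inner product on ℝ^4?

yes

Leading principal minors: Δ_1 = 5, Δ_2 = 25, Δ_3 = 75, Δ_4 = 375.
All leading principal minors are positive, so by Sylvester's criterion Q is positive definite.
⟨·,·⟩ is an inner product exactly when A is positive definite.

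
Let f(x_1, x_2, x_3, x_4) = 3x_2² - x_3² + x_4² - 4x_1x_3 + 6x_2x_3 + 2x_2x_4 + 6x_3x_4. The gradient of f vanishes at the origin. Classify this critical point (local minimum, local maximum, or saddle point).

The Hessian at the origin is H = [[0, 0, -4, 0], [0, 6, 6, 2], [-4, 6, -2, 6], [0, 2, 6, 2]].
H is indefinite, so the origin is a saddle point.

saddle point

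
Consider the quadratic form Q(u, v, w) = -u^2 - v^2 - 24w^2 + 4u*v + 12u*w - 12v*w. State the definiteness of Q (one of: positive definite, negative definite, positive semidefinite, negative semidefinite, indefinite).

indefinite

The symmetric matrix is A = [[-1, 2, 6], [2, -1, -6], [6, -6, -24]].
Congruent diagonalization of A (simultaneous row and column reduction) yields pivots -1, 3, 0.
Counting signs: 1 positive, 1 negative, 1 zero.
Hence Q is indefinite.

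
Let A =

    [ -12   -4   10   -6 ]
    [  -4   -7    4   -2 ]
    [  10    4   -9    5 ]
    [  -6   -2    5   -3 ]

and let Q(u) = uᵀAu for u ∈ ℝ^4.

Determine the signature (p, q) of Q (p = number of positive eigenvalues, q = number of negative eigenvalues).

Symmetric row and column elimination reduces A to a congruent diagonal form with pivots -12, -17/3, -10/17, 0.
That gives 3 negative, 1 zero pivots.

(0, 3)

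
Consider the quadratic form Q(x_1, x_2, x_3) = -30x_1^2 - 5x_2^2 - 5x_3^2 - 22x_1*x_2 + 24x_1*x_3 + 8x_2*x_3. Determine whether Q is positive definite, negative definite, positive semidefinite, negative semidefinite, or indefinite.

The symmetric matrix of Q is A = [[-30, -11, 12], [-11, -5, 4], [12, 4, -5]].
Leading principal minors: Δ_1 = -30, Δ_2 = 29, Δ_3 = -1.
The signs alternate starting with Δ_1 < 0, so by Sylvester's criterion Q is negative definite.

negative definite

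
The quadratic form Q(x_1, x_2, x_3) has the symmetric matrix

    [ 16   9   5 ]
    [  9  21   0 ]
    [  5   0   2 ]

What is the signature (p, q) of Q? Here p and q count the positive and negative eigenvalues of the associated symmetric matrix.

An LDLᵀ factorisation of A has diagonal entries 16, 255/16, -1/17.
So there are 2 positive, 1 negative pivots.

(2, 1)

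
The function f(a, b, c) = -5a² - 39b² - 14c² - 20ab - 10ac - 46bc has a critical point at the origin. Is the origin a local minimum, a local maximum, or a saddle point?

local maximum

The Hessian at the origin is H = [[-10, -20, -10], [-20, -78, -46], [-10, -46, -28]].
An LDLᵀ factorisation of H has diagonal entries -10, -38, -4/19.
Counting signs: 3 negative.
H is negative definite, so the origin is a strict local maximum.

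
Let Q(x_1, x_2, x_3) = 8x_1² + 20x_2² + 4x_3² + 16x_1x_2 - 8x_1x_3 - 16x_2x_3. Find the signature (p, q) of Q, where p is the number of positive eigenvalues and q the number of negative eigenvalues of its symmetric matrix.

The associated matrix is A = [[8, 8, -4], [8, 20, -8], [-4, -8, 4]].
Row-reducing A symmetrically gives the diagonal entries 8, 12, 2/3.
So there are 3 positive pivots.

(3, 0)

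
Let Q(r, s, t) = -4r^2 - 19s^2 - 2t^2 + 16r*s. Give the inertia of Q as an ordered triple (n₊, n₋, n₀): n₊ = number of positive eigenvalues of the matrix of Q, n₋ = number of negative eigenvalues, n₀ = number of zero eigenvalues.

(0, 3, 0)

Write A = [[-4, 8, 0], [8, -19, 0], [0, 0, -2]].
Congruent diagonalization of A (simultaneous row and column reduction) yields pivots -4, -3, -2.
So there are 3 negative pivots.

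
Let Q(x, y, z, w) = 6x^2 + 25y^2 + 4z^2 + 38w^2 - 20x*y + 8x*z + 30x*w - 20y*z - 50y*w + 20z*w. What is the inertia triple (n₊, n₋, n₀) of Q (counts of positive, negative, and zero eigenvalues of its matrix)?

(3, 0, 1)

The associated matrix is A = [[6, -10, 4, 15], [-10, 25, -10, -25], [4, -10, 4, 10], [15, -25, 10, 38]].
Congruent diagonalization of A (simultaneous row and column reduction) yields pivots 6, 25/3, 0, 1/2.
So there are 3 positive, 1 zero pivots.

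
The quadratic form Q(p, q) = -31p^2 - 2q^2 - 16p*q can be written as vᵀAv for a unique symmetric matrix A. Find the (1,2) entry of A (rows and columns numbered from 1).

-8

The coefficient of p·q in Q is -16. For a symmetric A this equals A[1,2] + A[2,1] = 2·A[1,2].
So A[1,2] = -16/2 = -8.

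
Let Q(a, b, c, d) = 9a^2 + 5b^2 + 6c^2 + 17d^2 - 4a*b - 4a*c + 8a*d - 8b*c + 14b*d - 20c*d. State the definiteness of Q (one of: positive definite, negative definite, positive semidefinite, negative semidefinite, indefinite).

indefinite

The associated matrix is A = [[9, -2, -2, 4], [-2, 5, -4, 7], [-2, -4, 6, -10], [4, 7, -10, 17]].
An LDLᵀ factorisation of A has diagonal entries 9, 41/9, 50/41, -2/25.
Counting signs: 3 positive, 1 negative.
Hence Q is indefinite.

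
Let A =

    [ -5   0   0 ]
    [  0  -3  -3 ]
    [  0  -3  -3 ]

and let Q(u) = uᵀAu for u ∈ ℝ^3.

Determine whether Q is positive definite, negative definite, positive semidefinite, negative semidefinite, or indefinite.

negative semidefinite

Congruent diagonalization of A (simultaneous row and column reduction) yields pivots -5, -3, 0.
That gives 2 negative, 1 zero pivots.
Hence Q is negative semidefinite.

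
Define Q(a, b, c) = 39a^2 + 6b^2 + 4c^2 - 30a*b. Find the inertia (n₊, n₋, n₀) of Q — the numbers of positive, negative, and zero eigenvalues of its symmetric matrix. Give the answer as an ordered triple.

The associated matrix is A = [[39, -15, 0], [-15, 6, 0], [0, 0, 4]].
Symmetric row and column elimination reduces A to a congruent diagonal form with pivots 39, 3/13, 4.
Counting signs: 3 positive.

(3, 0, 0)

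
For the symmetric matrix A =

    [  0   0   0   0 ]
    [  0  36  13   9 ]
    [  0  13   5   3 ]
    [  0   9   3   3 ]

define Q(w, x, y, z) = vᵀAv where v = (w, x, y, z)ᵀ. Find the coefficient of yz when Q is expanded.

6

The coefficient of yz is A[3,4] + A[4,3] = 2·3 = 6.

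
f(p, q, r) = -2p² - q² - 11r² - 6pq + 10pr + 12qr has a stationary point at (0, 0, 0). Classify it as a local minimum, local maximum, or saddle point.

The Hessian at the origin is H = [[-4, -6, 10], [-6, -2, 12], [10, 12, -22]].
An LDLᵀ factorisation of H has diagonal entries -4, 7, 12/7.
Counting signs: 2 positive, 1 negative.
H is indefinite, so the origin is a saddle point.

saddle point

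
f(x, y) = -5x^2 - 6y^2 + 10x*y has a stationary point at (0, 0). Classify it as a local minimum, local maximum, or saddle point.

The Hessian at the origin is H = [[-10, 10], [10, -12]].
det H = -10·-12 − (10)² = 20 > 0 and H[1,1] = -10 < 0, so H is negative definite.
Therefore the origin is a local maximum.

local maximum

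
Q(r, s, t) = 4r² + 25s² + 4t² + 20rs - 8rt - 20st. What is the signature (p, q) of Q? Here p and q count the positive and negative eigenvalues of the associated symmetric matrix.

(1, 0)

The symmetric matrix is A = [[4, 10, -4], [10, 25, -10], [-4, -10, 4]].
Congruent diagonalization of A (simultaneous row and column reduction) yields pivots 4, 0, 0.
That gives 1 positive, 2 zero pivots.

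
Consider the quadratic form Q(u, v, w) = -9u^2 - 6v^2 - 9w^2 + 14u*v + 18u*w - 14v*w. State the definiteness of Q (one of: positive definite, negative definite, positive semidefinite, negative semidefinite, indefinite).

negative semidefinite

The associated matrix is A = [[-9, 7, 9], [7, -6, -7], [9, -7, -9]].
Symmetric row and column elimination reduces A to a congruent diagonal form with pivots -9, -5/9, 0.
That gives 2 negative, 1 zero pivots.
Hence Q is negative semidefinite.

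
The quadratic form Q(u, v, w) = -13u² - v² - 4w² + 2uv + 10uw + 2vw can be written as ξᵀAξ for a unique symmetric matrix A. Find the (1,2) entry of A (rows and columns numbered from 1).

The coefficient of u·v in Q is 2. For a symmetric A this equals A[1,2] + A[2,1] = 2·A[1,2].
So A[1,2] = 2/2 = 1.

1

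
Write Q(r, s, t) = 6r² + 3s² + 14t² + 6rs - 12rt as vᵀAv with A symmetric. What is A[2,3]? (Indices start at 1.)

0

The coefficient of s·t in Q is 0. For a symmetric A this equals A[2,3] + A[3,2] = 2·A[2,3].
So A[2,3] = 0/2 = 0.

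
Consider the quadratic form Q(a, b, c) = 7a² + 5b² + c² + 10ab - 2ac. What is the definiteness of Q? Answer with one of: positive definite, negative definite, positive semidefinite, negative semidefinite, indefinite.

positive definite

The symmetric matrix of Q is A = [[7, 5, -1], [5, 5, 0], [-1, 0, 1]].
Leading principal minors: Δ_1 = 7, Δ_2 = 10, Δ_3 = 5.
All leading principal minors are positive, so by Sylvester's criterion Q is positive definite.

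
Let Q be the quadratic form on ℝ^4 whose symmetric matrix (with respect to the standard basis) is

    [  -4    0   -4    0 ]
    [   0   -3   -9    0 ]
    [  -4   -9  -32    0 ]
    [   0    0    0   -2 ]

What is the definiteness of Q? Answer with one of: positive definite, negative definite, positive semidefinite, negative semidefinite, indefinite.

Leading principal minors: Δ_1 = -4, Δ_2 = 12, Δ_3 = -12, Δ_4 = 24.
The signs alternate starting with Δ_1 < 0, so by Sylvester's criterion Q is negative definite.

negative definite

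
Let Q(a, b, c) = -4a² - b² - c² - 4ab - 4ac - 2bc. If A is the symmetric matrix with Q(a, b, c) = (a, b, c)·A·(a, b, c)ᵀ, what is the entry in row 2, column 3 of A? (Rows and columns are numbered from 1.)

-1

The coefficient of b·c in Q is -2. For a symmetric A this equals A[2,3] + A[3,2] = 2·A[2,3].
So A[2,3] = -2/2 = -1.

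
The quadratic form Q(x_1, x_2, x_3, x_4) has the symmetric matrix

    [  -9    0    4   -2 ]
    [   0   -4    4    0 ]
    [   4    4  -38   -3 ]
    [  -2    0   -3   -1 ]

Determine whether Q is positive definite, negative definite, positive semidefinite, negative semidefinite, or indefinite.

negative definite

Applying the same elementary operations to the rows and columns of A produces a congruent diagonal matrix with entries -9, -4, -290/9, -5/58.
Counting signs: 4 negative.
Hence Q is negative definite.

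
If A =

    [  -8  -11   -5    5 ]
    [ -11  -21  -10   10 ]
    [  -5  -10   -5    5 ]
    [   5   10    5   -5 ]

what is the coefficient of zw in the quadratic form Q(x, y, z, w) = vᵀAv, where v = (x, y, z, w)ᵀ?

The coefficient of zw is A[3,4] + A[4,3] = 2·5 = 10.

10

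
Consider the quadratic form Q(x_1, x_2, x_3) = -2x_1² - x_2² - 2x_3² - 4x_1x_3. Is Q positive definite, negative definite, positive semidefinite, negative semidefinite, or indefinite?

negative semidefinite

Write A = [[-2, 0, -2], [0, -1, 0], [-2, 0, -2]].
Row-reducing A symmetrically gives the diagonal entries -2, -1, 0.
So there are 2 negative, 1 zero pivots.
Hence Q is negative semidefinite.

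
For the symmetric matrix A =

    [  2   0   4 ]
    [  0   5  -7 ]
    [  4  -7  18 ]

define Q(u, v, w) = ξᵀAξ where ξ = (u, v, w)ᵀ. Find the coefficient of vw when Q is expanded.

The coefficient of vw is A[2,3] + A[3,2] = 2·(-7) = -14.

-14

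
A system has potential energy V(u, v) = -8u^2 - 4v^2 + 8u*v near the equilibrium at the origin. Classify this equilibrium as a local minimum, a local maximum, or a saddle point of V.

The Hessian at the origin is H = [[-16, 8], [8, -8]].
det H = -16·-8 − (8)² = 64 > 0 and H[1,1] = -16 < 0, so H is negative definite.
Therefore the origin is a local maximum.

local maximum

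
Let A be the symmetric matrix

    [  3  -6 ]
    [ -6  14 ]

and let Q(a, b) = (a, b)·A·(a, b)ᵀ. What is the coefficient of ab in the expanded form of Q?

The coefficient of ab is A[1,2] + A[2,1] = 2·(-6) = -12.

-12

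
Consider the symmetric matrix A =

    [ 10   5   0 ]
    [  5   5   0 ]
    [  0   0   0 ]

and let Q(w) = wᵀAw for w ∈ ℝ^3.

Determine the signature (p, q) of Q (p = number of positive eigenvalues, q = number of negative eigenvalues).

Symmetric row and column elimination reduces A to a congruent diagonal form with pivots 10, 5/2, 0.
That gives 2 positive, 1 zero pivots.

(2, 0)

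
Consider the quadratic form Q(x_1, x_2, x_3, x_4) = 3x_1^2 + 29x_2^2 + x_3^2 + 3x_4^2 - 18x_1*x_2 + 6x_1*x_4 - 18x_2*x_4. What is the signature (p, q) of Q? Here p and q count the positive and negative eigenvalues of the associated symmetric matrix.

The symmetric matrix is A = [[3, -9, 0, 3], [-9, 29, 0, -9], [0, 0, 1, 0], [3, -9, 0, 3]].
Symmetric row and column elimination reduces A to a congruent diagonal form with pivots 3, 2, 1, 0.
That gives 3 positive, 1 zero pivots.

(3, 0)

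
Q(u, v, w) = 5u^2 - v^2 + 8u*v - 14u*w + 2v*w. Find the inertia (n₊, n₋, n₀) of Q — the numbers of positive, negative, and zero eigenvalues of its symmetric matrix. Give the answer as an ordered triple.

The associated matrix is A = [[5, 4, -7], [4, -1, 1], [-7, 1, 0]].
Row-reducing A symmetrically gives the diagonal entries 5, -21/5, 4/7.
So there are 2 positive, 1 negative pivots.

(2, 1, 0)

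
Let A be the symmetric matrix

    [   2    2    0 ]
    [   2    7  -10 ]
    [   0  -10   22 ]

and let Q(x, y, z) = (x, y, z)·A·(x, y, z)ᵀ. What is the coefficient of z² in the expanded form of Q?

22

The coefficient of z² is the diagonal entry A[3,3] = 22.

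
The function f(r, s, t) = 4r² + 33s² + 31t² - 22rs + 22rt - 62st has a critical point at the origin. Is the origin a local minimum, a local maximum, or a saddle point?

local minimum

The Hessian at the origin is H = [[8, -22, 22], [-22, 66, -62], [22, -62, 62]].
Applying the same elementary operations to the rows and columns of H produces a congruent diagonal matrix with entries 8, 11/2, 12/11.
So there are 3 positive pivots.
H is positive definite, so the origin is a strict local minimum.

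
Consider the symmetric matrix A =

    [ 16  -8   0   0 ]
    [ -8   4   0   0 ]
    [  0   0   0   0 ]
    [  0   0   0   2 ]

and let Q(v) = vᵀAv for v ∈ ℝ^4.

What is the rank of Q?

Symmetric row and column elimination reduces A to a congruent diagonal form with pivots 16, 0, 0, 2.
So there are 2 positive, 2 zero pivots.
The rank is the number of nonzero pivots: 2.

2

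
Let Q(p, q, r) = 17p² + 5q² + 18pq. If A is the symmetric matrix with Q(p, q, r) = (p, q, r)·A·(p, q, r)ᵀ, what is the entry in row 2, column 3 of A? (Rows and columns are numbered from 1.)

The coefficient of q·r in Q is 0. For a symmetric A this equals A[2,3] + A[3,2] = 2·A[2,3].
So A[2,3] = 0/2 = 0.

0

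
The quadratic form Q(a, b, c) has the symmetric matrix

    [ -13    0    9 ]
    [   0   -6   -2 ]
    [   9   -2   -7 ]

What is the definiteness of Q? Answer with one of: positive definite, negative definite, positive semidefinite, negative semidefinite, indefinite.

Row-reducing A symmetrically gives the diagonal entries -13, -6, -4/39.
Counting signs: 3 negative.
Hence Q is negative definite.

negative definite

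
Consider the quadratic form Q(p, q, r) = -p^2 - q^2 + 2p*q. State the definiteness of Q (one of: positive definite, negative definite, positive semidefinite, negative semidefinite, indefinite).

The associated matrix is A = [[-1, 1, 0], [1, -1, 0], [0, 0, 0]].
Applying the same elementary operations to the rows and columns of A produces a congruent diagonal matrix with entries -1, 0, 0.
That gives 1 negative, 2 zero pivots.
Hence Q is negative semidefinite.

negative semidefinite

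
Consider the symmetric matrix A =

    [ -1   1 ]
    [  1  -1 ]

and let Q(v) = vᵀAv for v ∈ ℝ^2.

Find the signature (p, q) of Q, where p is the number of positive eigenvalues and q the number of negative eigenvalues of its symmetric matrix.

(0, 1)

Congruent diagonalization of A (simultaneous row and column reduction) yields pivots -1, 0.
That gives 1 negative, 1 zero pivots.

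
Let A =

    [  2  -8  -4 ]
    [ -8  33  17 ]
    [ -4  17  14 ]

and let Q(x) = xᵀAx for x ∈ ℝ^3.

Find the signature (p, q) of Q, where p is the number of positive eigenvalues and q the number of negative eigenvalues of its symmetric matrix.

(3, 0)

Congruent diagonalization of A (simultaneous row and column reduction) yields pivots 2, 1, 5.
Counting signs: 3 positive.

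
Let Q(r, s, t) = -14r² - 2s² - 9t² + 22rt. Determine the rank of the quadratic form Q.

3

The associated matrix is A = [[-14, 0, 11], [0, -2, 0], [11, 0, -9]].
Applying the same elementary operations to the rows and columns of A produces a congruent diagonal matrix with entries -14, -2, -5/14.
So there are 3 negative pivots.
The rank is the number of nonzero pivots: 3.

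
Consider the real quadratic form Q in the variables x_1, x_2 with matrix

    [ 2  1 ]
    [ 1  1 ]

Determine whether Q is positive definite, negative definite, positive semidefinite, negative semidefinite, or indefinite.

Applying the same elementary operations to the rows and columns of A produces a congruent diagonal matrix with entries 2, 1/2.
So there are 2 positive pivots.
Hence Q is positive definite.

positive definite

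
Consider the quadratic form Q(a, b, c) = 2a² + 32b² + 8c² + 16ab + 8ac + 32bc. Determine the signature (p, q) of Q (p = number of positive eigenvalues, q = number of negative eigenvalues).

(1, 0)

The symmetric matrix is A = [[2, 8, 4], [8, 32, 16], [4, 16, 8]].
Row-reducing A symmetrically gives the diagonal entries 2, 0, 0.
That gives 1 positive, 2 zero pivots.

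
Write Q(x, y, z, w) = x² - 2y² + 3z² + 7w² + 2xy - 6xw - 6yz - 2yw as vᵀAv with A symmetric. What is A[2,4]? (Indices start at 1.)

The coefficient of y·w in Q is -2. For a symmetric A this equals A[2,4] + A[4,2] = 2·A[2,4].
So A[2,4] = -2/2 = -1.

-1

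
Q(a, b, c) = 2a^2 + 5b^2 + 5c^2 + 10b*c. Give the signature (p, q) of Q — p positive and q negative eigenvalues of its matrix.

(2, 0)

The associated matrix is A = [[2, 0, 0], [0, 5, 5], [0, 5, 5]].
Symmetric row and column elimination reduces A to a congruent diagonal form with pivots 2, 5, 0.
That gives 2 positive, 1 zero pivots.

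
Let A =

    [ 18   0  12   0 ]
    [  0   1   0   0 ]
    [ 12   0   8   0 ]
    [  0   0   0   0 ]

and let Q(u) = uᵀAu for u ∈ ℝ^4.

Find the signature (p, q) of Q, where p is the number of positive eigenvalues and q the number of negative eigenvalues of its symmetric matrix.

(2, 0)

Symmetric row and column elimination reduces A to a congruent diagonal form with pivots 18, 1, 0, 0.
Counting signs: 2 positive, 2 zero.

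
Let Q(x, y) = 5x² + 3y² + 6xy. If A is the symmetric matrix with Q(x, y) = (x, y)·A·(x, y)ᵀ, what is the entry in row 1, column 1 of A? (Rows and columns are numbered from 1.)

5

The coefficient of x² in Q is 5, and that is exactly A[1,1].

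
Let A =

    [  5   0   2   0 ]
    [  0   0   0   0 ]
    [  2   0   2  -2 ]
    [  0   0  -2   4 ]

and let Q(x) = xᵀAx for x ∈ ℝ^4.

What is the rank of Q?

3

Applying the same elementary operations to the rows and columns of A produces a congruent diagonal matrix with entries 5, 0, 6/5, 2/3.
So there are 3 positive, 1 zero pivots.
The rank is the number of nonzero pivots: 3.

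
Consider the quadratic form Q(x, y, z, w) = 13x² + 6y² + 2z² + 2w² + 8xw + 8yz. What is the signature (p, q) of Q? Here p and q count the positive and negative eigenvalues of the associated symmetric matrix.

(3, 1)

The associated matrix is A = [[13, 0, 0, 4], [0, 6, 4, 0], [0, 4, 2, 0], [4, 0, 0, 2]].
Applying the same elementary operations to the rows and columns of A produces a congruent diagonal matrix with entries 13, 6, -2/3, 10/13.
That gives 3 positive, 1 negative pivots.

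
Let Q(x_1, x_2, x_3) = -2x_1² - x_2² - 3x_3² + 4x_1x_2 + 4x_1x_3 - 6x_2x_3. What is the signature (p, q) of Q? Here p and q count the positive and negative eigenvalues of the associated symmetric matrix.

(1, 2)

The symmetric matrix is A = [[-2, 2, 2], [2, -1, -3], [2, -3, -3]].
An LDLᵀ factorisation of A has diagonal entries -2, 1, -2.
Counting signs: 1 positive, 2 negative.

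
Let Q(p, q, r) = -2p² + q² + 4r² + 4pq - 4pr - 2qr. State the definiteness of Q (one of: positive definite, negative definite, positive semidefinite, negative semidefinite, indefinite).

indefinite

The symmetric matrix is A = [[-2, 2, -2], [2, 1, -1], [-2, -1, 4]].
Congruent diagonalization of A (simultaneous row and column reduction) yields pivots -2, 3, 3.
Counting signs: 2 positive, 1 negative.
Hence Q is indefinite.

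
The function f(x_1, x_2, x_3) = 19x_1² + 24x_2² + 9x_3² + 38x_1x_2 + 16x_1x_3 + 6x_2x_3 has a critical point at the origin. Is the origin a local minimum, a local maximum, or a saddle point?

The Hessian at the origin is H = [[38, 38, 16], [38, 48, 6], [16, 6, 18]].
Congruent diagonalization of H (simultaneous row and column reduction) yields pivots 38, 10, 24/19.
That gives 3 positive pivots.
H is positive definite, so the origin is a strict local minimum.

local minimum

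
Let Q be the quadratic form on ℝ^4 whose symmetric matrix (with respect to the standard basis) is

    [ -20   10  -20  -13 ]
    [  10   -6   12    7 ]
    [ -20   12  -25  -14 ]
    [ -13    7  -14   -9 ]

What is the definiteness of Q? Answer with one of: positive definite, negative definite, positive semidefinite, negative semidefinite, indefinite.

An LDLᵀ factorisation of A has diagonal entries -20, -1, -1, -3/10.
So there are 4 negative pivots.
Hence Q is negative definite.

negative definite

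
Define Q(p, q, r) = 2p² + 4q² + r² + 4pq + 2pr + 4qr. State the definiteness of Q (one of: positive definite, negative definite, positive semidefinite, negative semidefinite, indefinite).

Write A = [[2, 2, 1], [2, 4, 2], [1, 2, 1]].
Applying the same elementary operations to the rows and columns of A produces a congruent diagonal matrix with entries 2, 2, 0.
So there are 2 positive, 1 zero pivots.
Hence Q is positive semidefinite.

positive semidefinite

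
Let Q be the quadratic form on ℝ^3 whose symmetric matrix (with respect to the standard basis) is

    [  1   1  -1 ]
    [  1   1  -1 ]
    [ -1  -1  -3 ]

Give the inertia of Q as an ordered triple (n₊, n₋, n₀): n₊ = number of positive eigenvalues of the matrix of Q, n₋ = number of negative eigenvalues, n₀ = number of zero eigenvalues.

(1, 1, 1)

Symmetric row and column elimination reduces A to a congruent diagonal form with pivots 1, 0, -4.
Counting signs: 1 positive, 1 negative, 1 zero.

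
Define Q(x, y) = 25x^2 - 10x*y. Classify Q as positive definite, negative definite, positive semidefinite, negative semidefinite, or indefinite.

The symmetric matrix of Q is [[25, -5], [-5, 0]].
For the 2×2 matrix [[25, -5], [-5, 0]]: det = 25·0 − (-5)² = -25, trace = 25.
det < 0 so the eigenvalues have opposite signs; the form is indefinite.

indefinite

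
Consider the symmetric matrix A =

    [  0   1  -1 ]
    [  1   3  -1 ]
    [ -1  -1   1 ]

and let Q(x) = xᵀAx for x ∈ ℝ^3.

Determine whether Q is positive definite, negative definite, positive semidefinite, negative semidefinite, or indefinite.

A is congruent to a diagonal matrix with 2 positive, 1 negative and 0 zero entries, so Q is indefinite.

indefinite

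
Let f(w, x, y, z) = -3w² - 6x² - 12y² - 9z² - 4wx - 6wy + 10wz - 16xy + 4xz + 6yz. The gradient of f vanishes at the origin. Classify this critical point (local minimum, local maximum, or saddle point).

local maximum

The Hessian at the origin is H = [[-6, -4, -6, 10], [-4, -12, -16, 4], [-6, -16, -24, 6], [10, 4, 6, -18]].
Row-reducing H symmetrically gives the diagonal entries -6, -28/3, -18/7, -4/9.
So there are 4 negative pivots.
H is negative definite, so the origin is a strict local maximum.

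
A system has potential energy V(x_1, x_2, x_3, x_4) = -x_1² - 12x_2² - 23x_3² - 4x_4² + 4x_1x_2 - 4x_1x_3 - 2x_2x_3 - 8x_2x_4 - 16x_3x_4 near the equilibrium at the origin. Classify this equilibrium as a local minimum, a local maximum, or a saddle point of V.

local maximum

The Hessian at the origin is H = [[-2, 4, -4, 0], [4, -24, -2, -8], [-4, -2, -46, -16], [0, -8, -16, -8]].
Row-reducing H symmetrically gives the diagonal entries -2, -16, -127/4, -24/127.
So there are 4 negative pivots.
H is negative definite, so the origin is a strict local maximum.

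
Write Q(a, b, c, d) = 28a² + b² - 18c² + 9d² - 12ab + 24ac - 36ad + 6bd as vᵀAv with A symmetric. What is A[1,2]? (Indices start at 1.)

The coefficient of a·b in Q is -12. For a symmetric A this equals A[1,2] + A[2,1] = 2·A[1,2].
So A[1,2] = -12/2 = -6.

-6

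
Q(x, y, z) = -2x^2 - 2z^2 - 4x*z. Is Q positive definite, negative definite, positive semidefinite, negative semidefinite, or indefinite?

The symmetric matrix is A = [[-2, 0, -2], [0, 0, 0], [-2, 0, -2]].
Symmetric row and column elimination reduces A to a congruent diagonal form with pivots -2, 0, 0.
So there are 1 negative, 2 zero pivots.
Hence Q is negative semidefinite.

negative semidefinite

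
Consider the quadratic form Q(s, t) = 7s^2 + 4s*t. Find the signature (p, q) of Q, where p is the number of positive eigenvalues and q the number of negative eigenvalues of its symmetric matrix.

The associated matrix is A = [[7, 2], [2, 0]].
Applying the same elementary operations to the rows and columns of A produces a congruent diagonal matrix with entries 7, -4/7.
Counting signs: 1 positive, 1 negative.

(1, 1)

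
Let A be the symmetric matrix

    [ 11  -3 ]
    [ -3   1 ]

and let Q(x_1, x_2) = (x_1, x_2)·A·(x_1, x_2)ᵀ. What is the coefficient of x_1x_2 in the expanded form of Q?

The coefficient of x_1x_2 is A[1,2] + A[2,1] = 2·(-3) = -6.

-6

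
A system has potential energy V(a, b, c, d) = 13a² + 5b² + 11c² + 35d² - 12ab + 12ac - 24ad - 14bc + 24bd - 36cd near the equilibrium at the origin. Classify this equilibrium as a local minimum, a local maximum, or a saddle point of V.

The Hessian at the origin is H = [[26, -12, 12, -24], [-12, 10, -14, 24], [12, -14, 22, -36], [-24, 24, -36, 70]].
Symmetric row and column elimination reduces H to a congruent diagonal form with pivots 26, 58/13, 12/29, 10.
That gives 4 positive pivots.
H is positive definite, so the origin is a strict local minimum.

local minimum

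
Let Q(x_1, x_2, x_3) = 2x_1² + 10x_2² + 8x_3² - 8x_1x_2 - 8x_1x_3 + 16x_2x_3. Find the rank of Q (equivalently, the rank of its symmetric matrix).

The associated matrix is A = [[2, -4, -4], [-4, 10, 8], [-4, 8, 8]].
Applying the same elementary operations to the rows and columns of A produces a congruent diagonal matrix with entries 2, 2, 0.
So there are 2 positive, 1 zero pivots.
The rank is the number of nonzero pivots: 2.

2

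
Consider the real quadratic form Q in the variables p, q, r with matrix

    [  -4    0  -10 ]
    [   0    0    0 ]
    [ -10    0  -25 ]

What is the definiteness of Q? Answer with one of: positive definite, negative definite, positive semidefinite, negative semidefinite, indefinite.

negative semidefinite

Row-reducing A symmetrically gives the diagonal entries -4, 0, 0.
That gives 1 negative, 2 zero pivots.
Hence Q is negative semidefinite.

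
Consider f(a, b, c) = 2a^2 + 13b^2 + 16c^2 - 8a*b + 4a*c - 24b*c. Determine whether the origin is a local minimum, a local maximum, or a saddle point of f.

The Hessian at the origin is H = [[4, -8, 4], [-8, 26, -24], [4, -24, 32]].
Congruent diagonalization of H (simultaneous row and column reduction) yields pivots 4, 10, 12/5.
That gives 3 positive pivots.
H is positive definite, so the origin is a strict local minimum.

local minimum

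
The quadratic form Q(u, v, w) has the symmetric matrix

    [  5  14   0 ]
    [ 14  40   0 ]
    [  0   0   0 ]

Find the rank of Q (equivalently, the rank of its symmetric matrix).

2

Symmetric row and column elimination reduces A to a congruent diagonal form with pivots 5, 4/5, 0.
So there are 2 positive, 1 zero pivots.
The rank is the number of nonzero pivots: 2.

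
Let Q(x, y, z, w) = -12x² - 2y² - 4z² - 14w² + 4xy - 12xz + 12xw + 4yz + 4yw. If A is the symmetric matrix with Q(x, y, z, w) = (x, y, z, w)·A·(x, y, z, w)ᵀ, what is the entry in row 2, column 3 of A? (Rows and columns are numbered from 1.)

2

The coefficient of y·z in Q is 4. For a symmetric A this equals A[2,3] + A[3,2] = 2·A[2,3].
So A[2,3] = 4/2 = 2.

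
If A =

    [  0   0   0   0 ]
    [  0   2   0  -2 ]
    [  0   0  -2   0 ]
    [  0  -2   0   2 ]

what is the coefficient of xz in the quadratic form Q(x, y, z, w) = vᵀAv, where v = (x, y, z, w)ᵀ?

0

The coefficient of xz is A[1,3] + A[3,1] = 2·0 = 0.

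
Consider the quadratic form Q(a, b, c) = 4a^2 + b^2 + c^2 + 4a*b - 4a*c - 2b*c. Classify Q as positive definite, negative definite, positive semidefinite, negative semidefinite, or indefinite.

positive semidefinite

The associated matrix is A = [[4, 2, -2], [2, 1, -1], [-2, -1, 1]].
Row-reducing A symmetrically gives the diagonal entries 4, 0, 0.
That gives 1 positive, 2 zero pivots.
Hence Q is positive semidefinite.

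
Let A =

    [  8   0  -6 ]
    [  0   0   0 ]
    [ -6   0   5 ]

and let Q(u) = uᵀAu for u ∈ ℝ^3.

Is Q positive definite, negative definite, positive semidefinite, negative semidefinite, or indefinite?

positive semidefinite

Symmetric row and column elimination reduces A to a congruent diagonal form with pivots 8, 0, 1/2.
Counting signs: 2 positive, 1 zero.
Hence Q is positive semidefinite.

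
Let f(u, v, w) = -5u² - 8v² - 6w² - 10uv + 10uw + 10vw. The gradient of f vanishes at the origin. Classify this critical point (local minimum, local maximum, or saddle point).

local maximum

The Hessian at the origin is H = [[-10, -10, 10], [-10, -16, 10], [10, 10, -12]].
Applying the same elementary operations to the rows and columns of H produces a congruent diagonal matrix with entries -10, -6, -2.
Counting signs: 3 negative.
H is negative definite, so the origin is a strict local maximum.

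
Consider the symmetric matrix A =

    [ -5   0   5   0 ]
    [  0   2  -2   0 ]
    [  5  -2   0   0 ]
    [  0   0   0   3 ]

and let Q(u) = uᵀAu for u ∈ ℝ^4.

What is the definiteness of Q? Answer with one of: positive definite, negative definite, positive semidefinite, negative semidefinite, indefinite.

Applying the same elementary operations to the rows and columns of A produces a congruent diagonal matrix with entries -5, 2, 3, 3.
That gives 3 positive, 1 negative pivots.
Hence Q is indefinite.

indefinite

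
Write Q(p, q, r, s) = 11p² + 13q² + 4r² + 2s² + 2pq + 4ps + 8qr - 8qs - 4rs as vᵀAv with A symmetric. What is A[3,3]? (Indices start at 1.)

The coefficient of r² in Q is 4, and that is exactly A[3,3].

4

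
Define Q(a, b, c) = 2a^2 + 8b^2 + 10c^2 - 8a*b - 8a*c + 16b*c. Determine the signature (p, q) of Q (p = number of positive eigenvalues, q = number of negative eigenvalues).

Write A = [[2, -4, -4], [-4, 8, 8], [-4, 8, 10]].
Symmetric row and column elimination reduces A to a congruent diagonal form with pivots 2, 0, 2.
So there are 2 positive, 1 zero pivots.

(2, 0)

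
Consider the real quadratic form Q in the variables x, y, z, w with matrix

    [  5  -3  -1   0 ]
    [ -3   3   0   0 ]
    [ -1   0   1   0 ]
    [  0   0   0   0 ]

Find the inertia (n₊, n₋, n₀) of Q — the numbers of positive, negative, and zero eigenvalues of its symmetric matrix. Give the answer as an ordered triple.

(3, 0, 1)

Symmetric row and column elimination reduces A to a congruent diagonal form with pivots 5, 6/5, 1/2, 0.
Counting signs: 3 positive, 1 zero.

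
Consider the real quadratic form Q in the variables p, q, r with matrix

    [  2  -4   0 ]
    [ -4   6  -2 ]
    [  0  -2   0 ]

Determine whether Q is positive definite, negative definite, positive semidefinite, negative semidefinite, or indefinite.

Applying the same elementary operations to the rows and columns of A produces a congruent diagonal matrix with entries 2, -2, 2.
That gives 2 positive, 1 negative pivots.
Hence Q is indefinite.

indefinite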